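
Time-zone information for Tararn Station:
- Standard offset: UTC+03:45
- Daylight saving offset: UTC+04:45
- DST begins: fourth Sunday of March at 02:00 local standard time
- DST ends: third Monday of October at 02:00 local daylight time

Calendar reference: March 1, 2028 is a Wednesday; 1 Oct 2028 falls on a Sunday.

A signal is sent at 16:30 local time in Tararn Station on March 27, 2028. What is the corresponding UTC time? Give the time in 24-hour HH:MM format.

1 March 2028 is a Wednesday, so the first Sunday is March 5 and the fourth is March 26.
1 October 2028 is a Sunday, so the first Monday is October 2 and the third is October 16.
March 27, 2028 lies within the daylight-saving period (26 March – 16 October), so Tararn Station is on daylight time, UTC+04:45.
16:30 local − 4h45m = 11:45 UTC.

11:45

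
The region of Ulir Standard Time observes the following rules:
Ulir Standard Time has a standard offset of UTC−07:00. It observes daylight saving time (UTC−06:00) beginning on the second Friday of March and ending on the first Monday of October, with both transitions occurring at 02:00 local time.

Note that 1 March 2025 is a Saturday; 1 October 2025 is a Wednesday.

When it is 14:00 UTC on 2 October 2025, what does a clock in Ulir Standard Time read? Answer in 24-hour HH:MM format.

1 March 2025 is a Saturday, so the first Friday is March 7 and the second is March 14.
1 October 2025 is a Wednesday, so the first Monday is October 6.
At the standard offset (UTC−07:00), 14:00 UTC − 7h = 07:00 Ulir Standard Time standard time.
Daylight saving runs 14 March – 6 October; the standard-time date in Ulir Standard Time, 2 October 2025, is inside that window, so Ulir Standard Time is at UTC−06:00.
14:00 UTC − 6h = 08:00 local.

08:00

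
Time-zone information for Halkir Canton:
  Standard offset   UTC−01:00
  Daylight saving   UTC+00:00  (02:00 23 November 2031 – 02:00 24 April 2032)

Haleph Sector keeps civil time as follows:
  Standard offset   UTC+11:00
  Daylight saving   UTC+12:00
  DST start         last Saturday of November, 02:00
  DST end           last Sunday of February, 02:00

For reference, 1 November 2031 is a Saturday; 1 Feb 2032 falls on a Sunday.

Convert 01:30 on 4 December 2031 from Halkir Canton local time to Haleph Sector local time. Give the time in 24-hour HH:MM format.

4 December 2031 lies within the daylight-saving period (23 November 2031 – 24 April 2032), so Halkir Canton is on daylight time, UTC+00:00.
01:30 Halkir Canton − 0h = 01:30 UTC.
1 November 2031 is a Saturday, so Saturdays fall on 1, 8, 15, 22, 29; the last is November 29.
1 February 2032 is a Sunday, so Sundays fall on 1, 8, 15, 22, 29; the last is February 29.
At the standard offset (UTC+11:00), 01:30 UTC + 11h = 12:30 Haleph Sector standard time.
Daylight saving runs 29 November 2031 – 29 February 2032; the standard-time date in Haleph Sector, 4 December 2031, is inside that window, so Haleph Sector is at UTC+12:00.
01:30 UTC + 12h = 13:30 Haleph Sector.

13:30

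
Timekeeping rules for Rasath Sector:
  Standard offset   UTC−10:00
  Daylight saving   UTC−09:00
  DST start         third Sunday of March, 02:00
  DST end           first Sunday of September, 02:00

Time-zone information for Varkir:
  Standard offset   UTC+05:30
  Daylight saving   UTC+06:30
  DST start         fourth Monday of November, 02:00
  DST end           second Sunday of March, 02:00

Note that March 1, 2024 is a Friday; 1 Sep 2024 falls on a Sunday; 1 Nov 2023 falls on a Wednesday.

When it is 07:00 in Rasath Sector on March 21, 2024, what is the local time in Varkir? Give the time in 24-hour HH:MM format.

21:30

1 March 2024 is a Friday, so the first Sunday is March 3 and the third is March 17.
1 September 2024 is a Sunday, so the first Sunday is September 1.
March 21, 2024 lies within the daylight-saving period (17 March – 1 September), so Rasath Sector is on daylight time, UTC−09:00.
07:00 Rasath Sector + 9h = 16:00 UTC.
1 November 2023 is a Wednesday, so the first Monday is November 6 and the fourth is November 27.
1 March 2024 is a Friday, so the first Sunday is March 3 and the second is March 10.
At the standard offset (UTC+05:30), 16:00 UTC + 5h30m = 21:30 Varkir standard time.
The standard-time date in Varkir, March 21, 2024, does not fall between 27 November 2023 and 10 March 2024, so daylight saving is not in effect and Varkir is at UTC+05:30.
16:00 UTC + 5h30m = 21:30 Varkir.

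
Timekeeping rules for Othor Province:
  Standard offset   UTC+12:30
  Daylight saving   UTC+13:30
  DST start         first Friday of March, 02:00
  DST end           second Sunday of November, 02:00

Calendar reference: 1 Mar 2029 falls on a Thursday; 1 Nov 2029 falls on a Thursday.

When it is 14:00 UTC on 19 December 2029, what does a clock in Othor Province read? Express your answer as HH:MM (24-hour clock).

02:30

1 March 2029 is a Thursday, so the first Friday is March 2.
1 November 2029 is a Thursday, so the first Sunday is November 4 and the second is November 11.
At the standard offset (UTC+12:30), 14:00 UTC + 12h30m = 02:30 Othor Province standard time (rolling into the next day, 20 December 2029).
The standard-time date in Othor Province, 20 December 2029, does not fall between 2 March and 11 November, so daylight saving is not in effect and Othor Province is at UTC+12:30.
14:00 UTC + 12h30m = 02:30 local (rolling into the next day, 20 December 2029).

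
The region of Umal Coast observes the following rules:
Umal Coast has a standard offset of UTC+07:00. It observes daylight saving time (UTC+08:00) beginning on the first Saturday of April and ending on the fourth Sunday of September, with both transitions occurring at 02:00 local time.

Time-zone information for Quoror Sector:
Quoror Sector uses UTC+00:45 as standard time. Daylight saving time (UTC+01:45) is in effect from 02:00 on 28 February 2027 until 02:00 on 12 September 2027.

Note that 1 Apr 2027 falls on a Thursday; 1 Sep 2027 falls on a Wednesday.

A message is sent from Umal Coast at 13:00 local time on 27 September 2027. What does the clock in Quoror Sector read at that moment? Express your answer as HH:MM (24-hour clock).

06:45

1 April 2027 is a Thursday, so the first Saturday is April 3.
1 September 2027 is a Wednesday, so the first Sunday is September 5 and the fourth is September 26.
27 September 2027 does not fall between 3 April and 26 September, so daylight saving is not in effect and Umal Coast is at UTC+07:00.
13:00 Umal Coast − 7h = 06:00 UTC.
At the standard offset (UTC+00:45), 06:00 UTC + 0h45m = 06:45 Quoror Sector standard time.
The standard-time date in Quoror Sector, 27 September 2027, is outside the daylight-saving period (28 February – 12 September), so Quoror Sector is on standard time, UTC+00:45.
06:00 UTC + 0h45m = 06:45 Quoror Sector.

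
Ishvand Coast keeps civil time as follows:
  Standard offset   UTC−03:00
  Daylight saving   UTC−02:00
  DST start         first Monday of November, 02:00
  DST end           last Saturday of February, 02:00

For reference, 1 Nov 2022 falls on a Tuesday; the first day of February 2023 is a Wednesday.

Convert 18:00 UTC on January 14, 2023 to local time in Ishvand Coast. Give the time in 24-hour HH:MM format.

1 November 2022 is a Tuesday, so the first Monday is November 7.
1 February 2023 is a Wednesday, so Saturdays fall on 4, 11, 18, 25; the last is February 25.
At the standard offset (UTC−03:00), 18:00 UTC − 3h = 15:00 Ishvand Coast standard time.
Daylight saving runs 7 November 2022 – 25 February 2023; the standard-time date in Ishvand Coast, January 14, 2023, is inside that window, so Ishvand Coast is at UTC−02:00.
18:00 UTC − 2h = 16:00 local.

16:00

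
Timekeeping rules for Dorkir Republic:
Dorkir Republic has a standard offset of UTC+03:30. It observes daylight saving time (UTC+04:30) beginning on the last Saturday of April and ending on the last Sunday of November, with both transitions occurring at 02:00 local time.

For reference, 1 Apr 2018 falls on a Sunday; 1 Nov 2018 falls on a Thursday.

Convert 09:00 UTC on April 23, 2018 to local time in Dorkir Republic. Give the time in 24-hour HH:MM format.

1 April 2018 is a Sunday, so Saturdays fall on 7, 14, 21, 28; the last is April 28.
1 November 2018 is a Thursday, so Sundays fall on 4, 11, 18, 25; the last is November 25.
At the standard offset (UTC+03:30), 09:00 UTC + 3h30m = 12:30 Dorkir Republic standard time.
Daylight saving runs 28 April – 25 November; the standard-time date in Dorkir Republic, April 23, 2018, is outside that window, so Dorkir Republic is on standard time at UTC+03:30.
09:00 UTC + 3h30m = 12:30 local.

12:30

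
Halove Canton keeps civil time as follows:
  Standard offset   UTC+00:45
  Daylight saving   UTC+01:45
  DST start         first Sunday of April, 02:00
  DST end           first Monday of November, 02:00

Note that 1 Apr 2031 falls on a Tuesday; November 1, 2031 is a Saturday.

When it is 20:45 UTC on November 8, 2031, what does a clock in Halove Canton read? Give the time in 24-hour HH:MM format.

1 April 2031 is a Tuesday, so the first Sunday is April 6.
1 November 2031 is a Saturday, so the first Monday is November 3.
At the standard offset (UTC+00:45), 20:45 UTC + 0h45m = 21:30 Halove Canton standard time.
The standard-time date in Halove Canton, November 8, 2031, is outside the daylight-saving period (6 April – 3 November), so Halove Canton is on standard time, UTC+00:45.
20:45 UTC + 0h45m = 21:30 local.

21:30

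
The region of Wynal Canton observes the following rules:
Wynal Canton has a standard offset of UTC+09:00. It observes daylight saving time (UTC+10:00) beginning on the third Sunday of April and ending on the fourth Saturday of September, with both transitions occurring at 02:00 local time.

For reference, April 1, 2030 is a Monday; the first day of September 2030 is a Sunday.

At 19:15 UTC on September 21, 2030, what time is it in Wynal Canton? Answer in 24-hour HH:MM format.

1 April 2030 is a Monday, so the first Sunday is April 7 and the third is April 21.
1 September 2030 is a Sunday, so the first Saturday is September 7 and the fourth is September 28.
At the standard offset (UTC+09:00), 19:15 UTC + 9h = 04:15 Wynal Canton standard time (rolling into the next day, 22 September 2030).
Daylight saving runs 21 April – 28 September; the standard-time date in Wynal Canton, September 22, 2030, is inside that window, so Wynal Canton is at UTC+10:00.
19:15 UTC + 10h = 05:15 local (rolling into the next day, 22 September 2030).

05:15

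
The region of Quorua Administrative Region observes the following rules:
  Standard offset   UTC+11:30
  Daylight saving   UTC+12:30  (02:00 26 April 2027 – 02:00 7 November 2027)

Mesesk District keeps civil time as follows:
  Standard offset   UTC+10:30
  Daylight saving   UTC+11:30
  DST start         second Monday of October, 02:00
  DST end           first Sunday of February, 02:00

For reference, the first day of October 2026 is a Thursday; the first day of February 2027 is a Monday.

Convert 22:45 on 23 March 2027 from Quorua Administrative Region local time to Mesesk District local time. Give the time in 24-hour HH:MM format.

23 March 2027 does not fall between 26 April and 7 November, so daylight saving is not in effect and Quorua Administrative Region is at UTC+11:30.
22:45 Quorua Administrative Region − 11h30m = 11:15 UTC.
1 October 2026 is a Thursday, so the first Monday is October 5 and the second is October 12.
1 February 2027 is a Monday, so the first Sunday is February 7.
At the standard offset (UTC+10:30), 11:15 UTC + 10h30m = 21:45 Mesesk District standard time.
The standard-time date in Mesesk District, 23 March 2027, does not fall between 12 October 2026 and 7 February 2027, so daylight saving is not in effect and Mesesk District is at UTC+10:30.
11:15 UTC + 10h30m = 21:45 Mesesk District.

21:45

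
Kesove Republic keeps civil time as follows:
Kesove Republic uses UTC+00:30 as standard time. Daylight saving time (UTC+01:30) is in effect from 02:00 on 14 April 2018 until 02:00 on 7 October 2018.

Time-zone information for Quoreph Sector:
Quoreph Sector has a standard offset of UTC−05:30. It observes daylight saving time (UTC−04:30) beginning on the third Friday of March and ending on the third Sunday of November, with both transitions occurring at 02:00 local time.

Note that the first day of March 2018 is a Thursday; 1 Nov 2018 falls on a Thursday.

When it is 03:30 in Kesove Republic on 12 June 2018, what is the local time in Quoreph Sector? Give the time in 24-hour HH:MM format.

12 June 2018 falls between 14 April and 7 October, so daylight saving is in effect and Kesove Republic is at UTC+01:30.
03:30 Kesove Republic − 1h30m = 02:00 UTC.
1 March 2018 is a Thursday, so the first Friday is March 2 and the third is March 16.
1 November 2018 is a Thursday, so the first Sunday is November 4 and the third is November 18.
At the standard offset (UTC−05:30), 02:00 UTC − 5h30m = 20:30 Quoreph Sector standard time (rolling into the previous day, 11 June 2018).
The standard-time date in Quoreph Sector, 11 June 2018, lies within the daylight-saving period (16 March – 18 November), so Quoreph Sector is on daylight time, UTC−04:30.
02:00 UTC − 4h30m = 21:30 Quoreph Sector (rolling into the previous day, 11 June 2018).

21:30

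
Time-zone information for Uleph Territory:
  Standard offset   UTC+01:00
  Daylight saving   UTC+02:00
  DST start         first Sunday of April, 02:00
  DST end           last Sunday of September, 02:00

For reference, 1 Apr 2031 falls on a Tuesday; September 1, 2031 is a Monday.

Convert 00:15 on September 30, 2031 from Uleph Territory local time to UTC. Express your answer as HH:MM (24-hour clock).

1 April 2031 is a Tuesday, so the first Sunday is April 6.
1 September 2031 is a Monday, so Sundays fall on 7, 14, 21, 28; the last is September 28.
September 30, 2031 is outside the daylight-saving period (6 April – 28 September), so Uleph Territory is on standard time, UTC+01:00.
00:15 local − 1h = 23:15 UTC (rolling into the previous day, 29 September 2031).

23:15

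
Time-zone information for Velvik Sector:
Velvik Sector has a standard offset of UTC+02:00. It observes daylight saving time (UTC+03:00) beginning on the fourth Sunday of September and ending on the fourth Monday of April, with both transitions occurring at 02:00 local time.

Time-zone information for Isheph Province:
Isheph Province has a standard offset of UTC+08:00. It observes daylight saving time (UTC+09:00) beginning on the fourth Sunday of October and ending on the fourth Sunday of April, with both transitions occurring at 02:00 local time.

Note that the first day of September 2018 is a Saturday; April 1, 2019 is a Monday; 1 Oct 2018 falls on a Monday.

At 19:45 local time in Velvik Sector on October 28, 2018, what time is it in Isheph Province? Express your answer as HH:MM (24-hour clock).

1 September 2018 is a Saturday, so the first Sunday is September 2 and the fourth is September 23.
1 April 2019 is a Monday, so the first Monday is April 1 and the fourth is April 22.
Daylight saving runs 23 September 2018 – 22 April 2019; October 28, 2018 is inside that window, so Velvik Sector is at UTC+03:00.
19:45 Velvik Sector − 3h = 16:45 UTC.
1 October 2018 is a Monday, so the first Sunday is October 7 and the fourth is October 28.
1 April 2019 is a Monday, so the first Sunday is April 7 and the fourth is April 28.
At the standard offset (UTC+08:00), 16:45 UTC + 8h = 00:45 Isheph Province standard time (rolling into the next day, 29 October 2018).
Daylight saving runs 28 October 2018 – 28 April 2019; the standard-time date in Isheph Province, October 29, 2018, is inside that window, so Isheph Province is at UTC+09:00.
16:45 UTC + 9h = 01:45 Isheph Province (rolling into the next day, 29 October 2018).

01:45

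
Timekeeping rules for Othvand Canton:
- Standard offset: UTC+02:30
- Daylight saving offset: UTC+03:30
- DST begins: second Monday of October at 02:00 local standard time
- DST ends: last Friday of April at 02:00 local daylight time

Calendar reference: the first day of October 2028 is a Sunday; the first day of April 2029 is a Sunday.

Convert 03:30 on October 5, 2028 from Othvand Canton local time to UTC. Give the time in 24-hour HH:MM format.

01:00

1 October 2028 is a Sunday, so the first Monday is October 2 and the second is October 9.
1 April 2029 is a Sunday, so Fridays fall on 6, 13, 20, 27; the last is April 27.
October 5, 2028 does not fall between 9 October 2028 and 27 April 2029, so daylight saving is not in effect and Othvand Canton is at UTC+02:30.
03:30 local − 2h30m = 01:00 UTC.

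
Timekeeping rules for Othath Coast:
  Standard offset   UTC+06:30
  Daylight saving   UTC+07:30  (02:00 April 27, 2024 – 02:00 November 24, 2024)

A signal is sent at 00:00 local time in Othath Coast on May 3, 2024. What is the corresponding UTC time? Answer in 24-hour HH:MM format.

May 3, 2024 lies within the daylight-saving period (27 April – 24 November), so Othath Coast is on daylight time, UTC+07:30.
00:00 local − 7h30m = 16:30 UTC (rolling into the previous day, 2 May 2024).

16:30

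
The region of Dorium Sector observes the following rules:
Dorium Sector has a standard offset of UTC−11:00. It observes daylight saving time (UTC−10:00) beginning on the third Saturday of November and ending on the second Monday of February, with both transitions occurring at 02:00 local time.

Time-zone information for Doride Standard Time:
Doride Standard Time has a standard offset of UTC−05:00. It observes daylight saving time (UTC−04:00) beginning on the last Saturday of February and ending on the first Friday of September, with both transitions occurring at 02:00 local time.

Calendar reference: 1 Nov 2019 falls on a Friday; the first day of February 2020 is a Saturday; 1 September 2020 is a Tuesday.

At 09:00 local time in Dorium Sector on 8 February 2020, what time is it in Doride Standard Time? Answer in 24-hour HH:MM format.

1 November 2019 is a Friday, so the first Saturday is November 2 and the third is November 16.
1 February 2020 is a Saturday, so the first Monday is February 3 and the second is February 10.
Daylight saving runs 16 November 2019 – 10 February 2020; 8 February 2020 is inside that window, so Dorium Sector is at UTC−10:00.
09:00 Dorium Sector + 10h = 19:00 UTC.
1 February 2020 is a Saturday, so Saturdays fall on 1, 8, 15, 22, 29; the last is February 29.
1 September 2020 is a Tuesday, so the first Friday is September 4.
At the standard offset (UTC−05:00), 19:00 UTC − 5h = 14:00 Doride Standard Time standard time.
The standard-time date in Doride Standard Time, 8 February 2020, does not fall between 29 February and 4 September, so daylight saving is not in effect and Doride Standard Time is at UTC−05:00.
19:00 UTC − 5h = 14:00 Doride Standard Time.

14:00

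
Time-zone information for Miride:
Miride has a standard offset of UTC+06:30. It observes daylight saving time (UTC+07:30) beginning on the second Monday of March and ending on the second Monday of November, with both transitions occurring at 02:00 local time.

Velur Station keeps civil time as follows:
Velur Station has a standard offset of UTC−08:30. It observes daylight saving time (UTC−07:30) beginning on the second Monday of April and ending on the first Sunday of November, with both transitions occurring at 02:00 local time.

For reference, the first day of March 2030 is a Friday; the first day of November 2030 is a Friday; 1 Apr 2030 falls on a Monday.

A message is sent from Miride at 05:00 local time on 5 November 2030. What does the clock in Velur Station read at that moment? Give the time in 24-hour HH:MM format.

13:00

1 March 2030 is a Friday, so the first Monday is March 4 and the second is March 11.
1 November 2030 is a Friday, so the first Monday is November 4 and the second is November 11.
Daylight saving runs 11 March – 11 November; 5 November 2030 is inside that window, so Miride is at UTC+07:30.
05:00 Miride − 7h30m = 21:30 UTC (rolling into the previous day, 4 November 2030).
1 April 2030 is a Monday, so the first Monday is April 1 and the second is April 8.
1 November 2030 is a Friday, so the first Sunday is November 3.
At the standard offset (UTC−08:30), 21:30 UTC − 8h30m = 13:00 Velur Station standard time.
Daylight saving runs 8 April – 3 November; the standard-time date in Velur Station, 4 November 2030, is outside that window, so Velur Station is on standard time at UTC−08:30.
21:30 UTC − 8h30m = 13:00 Velur Station.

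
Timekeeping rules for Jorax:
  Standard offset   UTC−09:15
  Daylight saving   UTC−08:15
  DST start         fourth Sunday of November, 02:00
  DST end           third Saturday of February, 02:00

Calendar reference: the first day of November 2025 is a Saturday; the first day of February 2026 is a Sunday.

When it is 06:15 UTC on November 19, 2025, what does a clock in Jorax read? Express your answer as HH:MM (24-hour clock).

21:00

1 November 2025 is a Saturday, so the first Sunday is November 2 and the fourth is November 23.
1 February 2026 is a Sunday, so the first Saturday is February 7 and the third is February 21.
At the standard offset (UTC−09:15), 06:15 UTC − 9h15m = 21:00 Jorax standard time (rolling into the previous day, 18 November 2025).
The standard-time date in Jorax, November 18, 2025, does not fall between 23 November 2025 and 21 February 2026, so daylight saving is not in effect and Jorax is at UTC−09:15.
06:15 UTC − 9h15m = 21:00 local (rolling into the previous day, 18 November 2025).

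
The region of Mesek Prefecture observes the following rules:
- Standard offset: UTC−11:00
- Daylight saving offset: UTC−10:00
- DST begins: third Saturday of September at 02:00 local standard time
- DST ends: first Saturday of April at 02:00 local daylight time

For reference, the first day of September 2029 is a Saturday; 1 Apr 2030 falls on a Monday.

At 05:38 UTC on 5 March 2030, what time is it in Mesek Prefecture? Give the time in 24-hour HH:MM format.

1 September 2029 is a Saturday, so the first Saturday is September 1 and the third is September 15.
1 April 2030 is a Monday, so the first Saturday is April 6.
At the standard offset (UTC−11:00), 05:38 UTC − 11h = 18:38 Mesek Prefecture standard time (rolling into the previous day, 4 March 2030).
The standard-time date in Mesek Prefecture, 4 March 2030, lies within the daylight-saving period (15 September 2029 – 6 April 2030), so Mesek Prefecture is on daylight time, UTC−10:00.
05:38 UTC − 10h = 19:38 local (rolling into the previous day, 4 March 2030).

19:38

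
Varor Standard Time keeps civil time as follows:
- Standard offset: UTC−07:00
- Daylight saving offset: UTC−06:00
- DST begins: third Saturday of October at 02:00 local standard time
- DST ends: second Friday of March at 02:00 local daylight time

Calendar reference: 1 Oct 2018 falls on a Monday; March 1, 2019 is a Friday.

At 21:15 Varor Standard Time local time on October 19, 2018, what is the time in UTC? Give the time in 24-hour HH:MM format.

04:15

1 October 2018 is a Monday, so the first Saturday is October 6 and the third is October 20.
1 March 2019 is a Friday, so the first Friday is March 1 and the second is March 8.
October 19, 2018 does not fall between 20 October 2018 and 8 March 2019, so daylight saving is not in effect and Varor Standard Time is at UTC−07:00.
21:15 local + 7h = 04:15 UTC (rolling into the next day, 20 October 2018).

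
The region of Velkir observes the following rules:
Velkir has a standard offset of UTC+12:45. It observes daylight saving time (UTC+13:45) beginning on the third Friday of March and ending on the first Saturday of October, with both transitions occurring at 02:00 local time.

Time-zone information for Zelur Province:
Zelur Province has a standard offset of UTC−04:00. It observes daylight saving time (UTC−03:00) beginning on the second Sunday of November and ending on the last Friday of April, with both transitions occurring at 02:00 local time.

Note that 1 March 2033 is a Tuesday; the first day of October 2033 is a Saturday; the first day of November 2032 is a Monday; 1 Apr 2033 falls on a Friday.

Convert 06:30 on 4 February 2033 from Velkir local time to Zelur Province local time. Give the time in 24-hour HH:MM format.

1 March 2033 is a Tuesday, so the first Friday is March 4 and the third is March 18.
1 October 2033 is a Saturday, so the first Saturday is October 1.
Daylight saving runs 18 March – 1 October; 4 February 2033 is outside that window, so Velkir is on standard time at UTC+12:45.
06:30 Velkir − 12h45m = 17:45 UTC (rolling into the previous day, 3 February 2033).
1 November 2032 is a Monday, so the first Sunday is November 7 and the second is November 14.
1 April 2033 is a Friday, so Fridays fall on 1, 8, 15, 22, 29; the last is April 29.
At the standard offset (UTC−04:00), 17:45 UTC − 4h = 13:45 Zelur Province standard time.
The standard-time date in Zelur Province, 3 February 2033, falls between 14 November 2032 and 29 April 2033, so daylight saving is in effect and Zelur Province is at UTC−03:00.
17:45 UTC − 3h = 14:45 Zelur Province.

14:45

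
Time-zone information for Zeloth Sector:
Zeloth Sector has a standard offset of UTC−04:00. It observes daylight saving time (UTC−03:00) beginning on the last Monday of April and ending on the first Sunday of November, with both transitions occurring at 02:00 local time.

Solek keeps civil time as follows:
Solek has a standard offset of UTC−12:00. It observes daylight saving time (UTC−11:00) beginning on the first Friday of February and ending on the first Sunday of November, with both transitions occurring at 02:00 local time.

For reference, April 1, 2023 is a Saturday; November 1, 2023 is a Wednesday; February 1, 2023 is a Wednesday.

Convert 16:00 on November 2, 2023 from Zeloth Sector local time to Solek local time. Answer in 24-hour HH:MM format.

08:00

1 April 2023 is a Saturday, so Mondays fall on 3, 10, 17, 24; the last is April 24.
1 November 2023 is a Wednesday, so the first Sunday is November 5.
Daylight saving runs 24 April – 5 November; November 2, 2023 is inside that window, so Zeloth Sector is at UTC−03:00.
16:00 Zeloth Sector + 3h = 19:00 UTC.
1 February 2023 is a Wednesday, so the first Friday is February 3.
1 November 2023 is a Wednesday, so the first Sunday is November 5.
At the standard offset (UTC−12:00), 19:00 UTC − 12h = 07:00 Solek standard time.
The standard-time date in Solek, November 2, 2023, lies within the daylight-saving period (3 February – 5 November), so Solek is on daylight time, UTC−11:00.
19:00 UTC − 11h = 08:00 Solek.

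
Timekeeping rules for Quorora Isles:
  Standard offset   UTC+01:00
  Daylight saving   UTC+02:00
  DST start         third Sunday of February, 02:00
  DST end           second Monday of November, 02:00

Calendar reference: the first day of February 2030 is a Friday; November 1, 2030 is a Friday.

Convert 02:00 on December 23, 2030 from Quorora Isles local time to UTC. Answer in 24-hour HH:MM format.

1 February 2030 is a Friday, so the first Sunday is February 3 and the third is February 17.
1 November 2030 is a Friday, so the first Monday is November 4 and the second is November 11.
Daylight saving runs 17 February – 11 November; December 23, 2030 is outside that window, so Quorora Isles is on standard time at UTC+01:00.
02:00 local − 1h = 01:00 UTC.

01:00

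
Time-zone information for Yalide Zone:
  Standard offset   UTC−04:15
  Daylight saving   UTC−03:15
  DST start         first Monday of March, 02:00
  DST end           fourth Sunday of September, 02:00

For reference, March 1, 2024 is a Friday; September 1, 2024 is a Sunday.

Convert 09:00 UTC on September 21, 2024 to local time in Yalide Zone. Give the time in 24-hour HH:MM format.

05:45

1 March 2024 is a Friday, so the first Monday is March 4.
1 September 2024 is a Sunday, so the first Sunday is September 1 and the fourth is September 22.
At the standard offset (UTC−04:15), 09:00 UTC − 4h15m = 04:45 Yalide Zone standard time.
Daylight saving runs 4 March – 22 September; the standard-time date in Yalide Zone, September 21, 2024, is inside that window, so Yalide Zone is at UTC−03:15.
09:00 UTC − 3h15m = 05:45 local.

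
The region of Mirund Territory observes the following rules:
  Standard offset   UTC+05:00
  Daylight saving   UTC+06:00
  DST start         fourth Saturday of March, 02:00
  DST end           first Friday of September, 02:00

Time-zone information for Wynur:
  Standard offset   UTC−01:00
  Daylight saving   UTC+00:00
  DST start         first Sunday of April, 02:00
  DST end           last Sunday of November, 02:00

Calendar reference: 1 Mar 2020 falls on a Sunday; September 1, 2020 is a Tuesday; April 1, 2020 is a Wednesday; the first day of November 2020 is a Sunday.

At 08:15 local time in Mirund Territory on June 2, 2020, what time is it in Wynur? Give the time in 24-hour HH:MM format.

1 March 2020 is a Sunday, so the first Saturday is March 7 and the fourth is March 28.
1 September 2020 is a Tuesday, so the first Friday is September 4.
Daylight saving runs 28 March – 4 September; June 2, 2020 is inside that window, so Mirund Territory is at UTC+06:00.
08:15 Mirund Territory − 6h = 02:15 UTC.
1 April 2020 is a Wednesday, so the first Sunday is April 5.
1 November 2020 is a Sunday, so Sundays fall on 1, 8, 15, 22, 29; the last is November 29.
At the standard offset (UTC−01:00), 02:15 UTC − 1h = 01:15 Wynur standard time.
The standard-time date in Wynur, June 2, 2020, falls between 5 April and 29 November, so daylight saving is in effect and Wynur is at UTC+00:00.
02:15 UTC + 0h = 02:15 Wynur.

02:15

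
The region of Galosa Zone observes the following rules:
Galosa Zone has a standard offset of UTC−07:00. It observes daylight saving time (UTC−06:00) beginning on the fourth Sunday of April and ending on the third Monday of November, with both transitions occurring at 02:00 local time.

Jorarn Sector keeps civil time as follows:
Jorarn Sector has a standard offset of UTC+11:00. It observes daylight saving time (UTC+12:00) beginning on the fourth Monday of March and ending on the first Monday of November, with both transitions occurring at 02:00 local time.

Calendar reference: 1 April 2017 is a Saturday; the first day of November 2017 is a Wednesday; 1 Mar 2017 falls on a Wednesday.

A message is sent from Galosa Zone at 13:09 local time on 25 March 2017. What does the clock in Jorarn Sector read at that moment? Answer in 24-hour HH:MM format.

07:09

1 April 2017 is a Saturday, so the first Sunday is April 2 and the fourth is April 23.
1 November 2017 is a Wednesday, so the first Monday is November 6 and the third is November 20.
25 March 2017 does not fall between 23 April and 20 November, so daylight saving is not in effect and Galosa Zone is at UTC−07:00.
13:09 Galosa Zone + 7h = 20:09 UTC.
1 March 2017 is a Wednesday, so the first Monday is March 6 and the fourth is March 27.
1 November 2017 is a Wednesday, so the first Monday is November 6.
At the standard offset (UTC+11:00), 20:09 UTC + 11h = 07:09 Jorarn Sector standard time (rolling into the next day, 26 March 2017).
The standard-time date in Jorarn Sector, 26 March 2017, is outside the daylight-saving period (27 March – 6 November), so Jorarn Sector is on standard time, UTC+11:00.
20:09 UTC + 11h = 07:09 Jorarn Sector (rolling into the next day, 26 March 2017).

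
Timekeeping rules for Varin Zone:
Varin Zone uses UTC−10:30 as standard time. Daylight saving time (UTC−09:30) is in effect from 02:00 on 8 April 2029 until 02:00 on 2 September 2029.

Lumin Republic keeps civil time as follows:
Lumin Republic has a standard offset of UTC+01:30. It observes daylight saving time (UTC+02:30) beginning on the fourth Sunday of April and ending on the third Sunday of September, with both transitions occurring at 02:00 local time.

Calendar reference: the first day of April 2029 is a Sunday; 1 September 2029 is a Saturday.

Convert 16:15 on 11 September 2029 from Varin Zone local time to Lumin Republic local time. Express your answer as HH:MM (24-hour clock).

11 September 2029 is outside the daylight-saving period (8 April – 2 September), so Varin Zone is on standard time, UTC−10:30.
16:15 Varin Zone + 10h30m = 02:45 UTC (rolling into the next day, 12 September 2029).
1 April 2029 is a Sunday, so the first Sunday is April 1 and the fourth is April 22.
1 September 2029 is a Saturday, so the first Sunday is September 2 and the third is September 16.
At the standard offset (UTC+01:30), 02:45 UTC + 1h30m = 04:15 Lumin Republic standard time.
The standard-time date in Lumin Republic, 12 September 2029, lies within the daylight-saving period (22 April – 16 September), so Lumin Republic is on daylight time, UTC+02:30.
02:45 UTC + 2h30m = 05:15 Lumin Republic.

05:15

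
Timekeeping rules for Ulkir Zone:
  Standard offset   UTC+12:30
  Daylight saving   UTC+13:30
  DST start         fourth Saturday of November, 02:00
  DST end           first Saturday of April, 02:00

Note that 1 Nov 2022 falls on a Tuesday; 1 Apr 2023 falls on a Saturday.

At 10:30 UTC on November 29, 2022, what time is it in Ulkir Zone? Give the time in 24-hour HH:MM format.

00:00

1 November 2022 is a Tuesday, so the first Saturday is November 5 and the fourth is November 26.
1 April 2023 is a Saturday, so the first Saturday is April 1.
At the standard offset (UTC+12:30), 10:30 UTC + 12h30m = 23:00 Ulkir Zone standard time.
The standard-time date in Ulkir Zone, November 29, 2022, falls between 26 November 2022 and 1 April 2023, so daylight saving is in effect and Ulkir Zone is at UTC+13:30.
10:30 UTC + 13h30m = 00:00 local (rolling into the next day, 30 November 2022).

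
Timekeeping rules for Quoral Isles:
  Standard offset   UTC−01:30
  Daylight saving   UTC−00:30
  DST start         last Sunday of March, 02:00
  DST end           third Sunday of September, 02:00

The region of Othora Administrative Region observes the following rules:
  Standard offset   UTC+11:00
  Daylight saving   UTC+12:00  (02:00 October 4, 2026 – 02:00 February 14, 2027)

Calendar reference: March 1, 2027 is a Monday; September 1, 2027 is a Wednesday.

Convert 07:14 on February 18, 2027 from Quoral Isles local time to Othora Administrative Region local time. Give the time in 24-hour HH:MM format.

1 March 2027 is a Monday, so Sundays fall on 7, 14, 21, 28; the last is March 28.
1 September 2027 is a Wednesday, so the first Sunday is September 5 and the third is September 19.
February 18, 2027 is outside the daylight-saving period (28 March – 19 September), so Quoral Isles is on standard time, UTC−01:30.
07:14 Quoral Isles + 1h30m = 08:44 UTC.
At the standard offset (UTC+11:00), 08:44 UTC + 11h = 19:44 Othora Administrative Region standard time.
The standard-time date in Othora Administrative Region, February 18, 2027, is outside the daylight-saving period (4 October 2026 – 14 February 2027), so Othora Administrative Region is on standard time, UTC+11:00.
08:44 UTC + 11h = 19:44 Othora Administrative Region.

19:44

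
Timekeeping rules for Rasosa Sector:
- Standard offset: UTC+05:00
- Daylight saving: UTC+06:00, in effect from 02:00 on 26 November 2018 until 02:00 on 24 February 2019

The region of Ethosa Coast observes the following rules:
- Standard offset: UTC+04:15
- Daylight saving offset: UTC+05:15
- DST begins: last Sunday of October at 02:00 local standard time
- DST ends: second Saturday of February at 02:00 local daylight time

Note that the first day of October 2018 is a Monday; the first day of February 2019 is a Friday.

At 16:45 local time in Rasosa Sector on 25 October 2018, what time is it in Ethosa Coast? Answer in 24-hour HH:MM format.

16:00

Daylight saving runs 26 November 2018 – 24 February 2019; 25 October 2018 is outside that window, so Rasosa Sector is on standard time at UTC+05:00.
16:45 Rasosa Sector − 5h = 11:45 UTC.
1 October 2018 is a Monday, so Sundays fall on 7, 14, 21, 28; the last is October 28.
1 February 2019 is a Friday, so the first Saturday is February 2 and the second is February 9.
At the standard offset (UTC+04:15), 11:45 UTC + 4h15m = 16:00 Ethosa Coast standard time.
The standard-time date in Ethosa Coast, 25 October 2018, does not fall between 28 October 2018 and 9 February 2019, so daylight saving is not in effect and Ethosa Coast is at UTC+04:15.
11:45 UTC + 4h15m = 16:00 Ethosa Coast.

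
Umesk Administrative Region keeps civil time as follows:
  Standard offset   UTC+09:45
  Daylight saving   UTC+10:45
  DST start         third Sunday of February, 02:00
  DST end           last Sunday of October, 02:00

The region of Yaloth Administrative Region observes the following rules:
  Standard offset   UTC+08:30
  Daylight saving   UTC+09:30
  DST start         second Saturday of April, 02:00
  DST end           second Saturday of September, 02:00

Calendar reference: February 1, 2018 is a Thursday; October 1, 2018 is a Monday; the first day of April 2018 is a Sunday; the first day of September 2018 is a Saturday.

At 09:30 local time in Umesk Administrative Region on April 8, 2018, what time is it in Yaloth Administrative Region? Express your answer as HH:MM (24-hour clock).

07:15

1 February 2018 is a Thursday, so the first Sunday is February 4 and the third is February 18.
1 October 2018 is a Monday, so Sundays fall on 7, 14, 21, 28; the last is October 28.
April 8, 2018 falls between 18 February and 28 October, so daylight saving is in effect and Umesk Administrative Region is at UTC+10:45.
09:30 Umesk Administrative Region − 10h45m = 22:45 UTC (rolling into the previous day, 7 April 2018).
1 April 2018 is a Sunday, so the first Saturday is April 7 and the second is April 14.
1 September 2018 is a Saturday, so the first Saturday is September 1 and the second is September 8.
At the standard offset (UTC+08:30), 22:45 UTC + 8h30m = 07:15 Yaloth Administrative Region standard time (rolling into the next day, 8 April 2018).
The standard-time date in Yaloth Administrative Region, April 8, 2018, is outside the daylight-saving period (14 April – 8 September), so Yaloth Administrative Region is on standard time, UTC+08:30.
22:45 UTC + 8h30m = 07:15 Yaloth Administrative Region (rolling into the next day, 8 April 2018).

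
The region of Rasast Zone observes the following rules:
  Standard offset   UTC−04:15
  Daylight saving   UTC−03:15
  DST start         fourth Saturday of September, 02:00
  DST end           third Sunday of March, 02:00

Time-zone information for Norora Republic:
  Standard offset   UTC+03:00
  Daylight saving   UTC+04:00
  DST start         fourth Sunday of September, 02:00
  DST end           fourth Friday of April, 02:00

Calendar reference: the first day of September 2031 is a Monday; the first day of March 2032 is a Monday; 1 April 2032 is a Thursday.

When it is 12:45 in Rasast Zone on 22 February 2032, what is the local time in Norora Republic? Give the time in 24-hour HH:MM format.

1 September 2031 is a Monday, so the first Saturday is September 6 and the fourth is September 27.
1 March 2032 is a Monday, so the first Sunday is March 7 and the third is March 21.
Daylight saving runs 27 September 2031 – 21 March 2032; 22 February 2032 is inside that window, so Rasast Zone is at UTC−03:15.
12:45 Rasast Zone + 3h15m = 16:00 UTC.
1 September 2031 is a Monday, so the first Sunday is September 7 and the fourth is September 28.
1 April 2032 is a Thursday, so the first Friday is April 2 and the fourth is April 23.
At the standard offset (UTC+03:00), 16:00 UTC + 3h = 19:00 Norora Republic standard time.
The standard-time date in Norora Republic, 22 February 2032, lies within the daylight-saving period (28 September 2031 – 23 April 2032), so Norora Republic is on daylight time, UTC+04:00.
16:00 UTC + 4h = 20:00 Norora Republic.

20:00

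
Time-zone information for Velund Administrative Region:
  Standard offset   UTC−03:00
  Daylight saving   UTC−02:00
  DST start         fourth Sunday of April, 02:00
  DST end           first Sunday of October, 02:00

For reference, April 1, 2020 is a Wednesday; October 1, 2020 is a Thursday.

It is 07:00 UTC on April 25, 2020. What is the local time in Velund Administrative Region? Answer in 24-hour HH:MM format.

1 April 2020 is a Wednesday, so the first Sunday is April 5 and the fourth is April 26.
1 October 2020 is a Thursday, so the first Sunday is October 4.
At the standard offset (UTC−03:00), 07:00 UTC − 3h = 04:00 Velund Administrative Region standard time.
The standard-time date in Velund Administrative Region, April 25, 2020, is outside the daylight-saving period (26 April – 4 October), so Velund Administrative Region is on standard time, UTC−03:00.
07:00 UTC − 3h = 04:00 local.

04:00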